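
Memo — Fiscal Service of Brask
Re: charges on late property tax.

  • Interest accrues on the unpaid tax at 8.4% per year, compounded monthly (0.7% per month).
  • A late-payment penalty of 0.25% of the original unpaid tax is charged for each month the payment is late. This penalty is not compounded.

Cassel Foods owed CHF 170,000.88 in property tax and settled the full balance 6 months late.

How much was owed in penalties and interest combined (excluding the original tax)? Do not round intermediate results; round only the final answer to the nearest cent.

CHF 9,816.17

Late-payment penalty: 6 × 0.25% × CHF 170,000.88 = CHF 2,550.01…
Interest: CHF 170,000.88 × ((1 + 0.007)^6 − 1) = CHF 170,000.88 × 0.0427419… = CHF 7,266.1600…
Penalties + interest = CHF 2,550.0132 + CHF 7,266.1600… = CHF 9,816.17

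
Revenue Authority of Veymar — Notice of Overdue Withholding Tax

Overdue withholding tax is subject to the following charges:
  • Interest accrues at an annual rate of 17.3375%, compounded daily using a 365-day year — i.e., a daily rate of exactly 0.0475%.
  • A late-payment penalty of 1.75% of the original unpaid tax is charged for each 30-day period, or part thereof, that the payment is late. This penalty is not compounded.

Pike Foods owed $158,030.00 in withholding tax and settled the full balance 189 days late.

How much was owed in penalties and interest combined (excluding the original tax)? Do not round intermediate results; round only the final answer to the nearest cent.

Penalty periods: ⌈189/30⌉ = 7; penalty = 7 × 1.75% × $158,030.00 = $19,358.68…
Interest: $158,030.00 × ((1 + 0.000475)^189 − 1) = $158,030.00 × 0.09390481… = $14,839.7764…
Penalties + interest = $19,358.6750 + $14,839.7764… = $34,198.45

$34,198.45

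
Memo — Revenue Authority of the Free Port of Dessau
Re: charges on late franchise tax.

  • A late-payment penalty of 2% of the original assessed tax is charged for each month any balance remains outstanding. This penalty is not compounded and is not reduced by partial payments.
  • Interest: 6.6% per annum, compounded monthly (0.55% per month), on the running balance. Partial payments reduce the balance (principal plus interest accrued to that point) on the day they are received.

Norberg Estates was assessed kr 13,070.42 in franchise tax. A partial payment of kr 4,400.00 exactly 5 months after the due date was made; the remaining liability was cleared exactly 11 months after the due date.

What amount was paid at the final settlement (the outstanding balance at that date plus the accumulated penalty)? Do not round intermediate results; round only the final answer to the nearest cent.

Balance at month 5: kr 13,070.4200 × (1 + 0.0055)^5 = kr 13,433.8322…
After kr 4,400.00 payment: kr 13,433.8322… − kr 4,400.00 = kr 9,033.8322…
Balance at month 11: kr 9,033.8322… × (1 + 0.0055)^6 = kr 9,336.0779…
Penalty: 11 × 2% × kr 13,070.42 = kr 2,875.49…
Final settlement = outstanding balance + penalty = kr 9,336.0779… + kr 2,875.49… = kr 12,211.57

kr 12,211.57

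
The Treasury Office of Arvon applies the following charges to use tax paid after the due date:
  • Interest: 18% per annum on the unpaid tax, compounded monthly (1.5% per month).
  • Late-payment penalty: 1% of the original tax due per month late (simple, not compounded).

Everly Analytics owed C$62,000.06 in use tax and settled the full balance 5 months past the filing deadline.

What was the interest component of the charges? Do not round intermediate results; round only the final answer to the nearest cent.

Interest: C$62,000.06 × ((1 + 0.015)^5 − 1) = C$62,000.06 × 0.0772840… = C$4,791.6129…

C$4,791.61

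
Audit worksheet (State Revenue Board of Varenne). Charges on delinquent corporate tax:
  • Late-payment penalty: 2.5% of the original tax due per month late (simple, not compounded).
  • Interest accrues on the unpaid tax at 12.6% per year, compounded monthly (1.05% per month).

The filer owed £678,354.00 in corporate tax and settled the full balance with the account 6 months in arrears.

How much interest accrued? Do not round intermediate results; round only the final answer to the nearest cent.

Interest: £678,354.00 × ((1 + 0.0105)^6 − 1) = £678,354.00 × 0.0646771… = £43,873.9597…

£43,873.96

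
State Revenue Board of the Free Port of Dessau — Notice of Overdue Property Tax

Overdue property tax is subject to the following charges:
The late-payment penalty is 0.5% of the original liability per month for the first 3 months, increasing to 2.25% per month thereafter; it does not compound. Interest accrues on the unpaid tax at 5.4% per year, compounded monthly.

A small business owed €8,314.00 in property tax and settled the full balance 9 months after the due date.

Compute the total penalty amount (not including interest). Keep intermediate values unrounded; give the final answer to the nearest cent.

€1,247.10

Penalty, months 1–3: 3 × 0.5% × €8,314.00 = €124.71
Penalty, months 4–9: 6 × 2.25% × €8,314.00 = €1,122.39
Total penalty = €124.71 + €1,122.39 = €1,247.10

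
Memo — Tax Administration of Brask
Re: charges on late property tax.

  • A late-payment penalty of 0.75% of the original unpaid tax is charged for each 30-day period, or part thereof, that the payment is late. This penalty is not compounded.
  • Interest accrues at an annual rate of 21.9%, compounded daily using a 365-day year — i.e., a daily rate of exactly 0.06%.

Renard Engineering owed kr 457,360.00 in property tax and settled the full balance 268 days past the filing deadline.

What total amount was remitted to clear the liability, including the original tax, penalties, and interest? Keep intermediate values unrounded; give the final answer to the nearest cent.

Penalty periods: ⌈268/30⌉ = 9; penalty = 9 × 0.75% × kr 457,360.00 = kr 30,871.80
Interest: kr 457,360.00 × ((1 + 0.0006)^268 − 1) = kr 457,360.00 × 0.17439342… = kr 79,760.5763…
Total = kr 457,360.00 + kr 30,871.8000 + kr 79,760.5763… = kr 567,992.38

kr 567,992.38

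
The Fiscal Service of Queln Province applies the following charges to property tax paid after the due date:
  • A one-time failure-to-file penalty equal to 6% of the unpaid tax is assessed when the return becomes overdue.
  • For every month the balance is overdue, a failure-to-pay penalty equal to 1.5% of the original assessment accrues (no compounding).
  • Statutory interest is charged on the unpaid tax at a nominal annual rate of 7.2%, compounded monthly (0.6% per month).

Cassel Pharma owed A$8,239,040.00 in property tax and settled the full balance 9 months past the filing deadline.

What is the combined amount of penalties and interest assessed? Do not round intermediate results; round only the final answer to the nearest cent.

A$2,062,349.60

Failure-to-file penalty: 6% × A$8,239,040.00 = A$494,342.40
Failure-to-pay penalty = 1.5% × A$8,239,040.00 × 9 mo = A$1,112,270.40
Interest: A$8,239,040.00 × ((1 + 0.006)^9 − 1) = A$8,239,040.00 × 0.0553143… = A$455,736.7985…
Penalties + interest = A$1,606,612.8000 + A$455,736.7985… = A$2,062,349.60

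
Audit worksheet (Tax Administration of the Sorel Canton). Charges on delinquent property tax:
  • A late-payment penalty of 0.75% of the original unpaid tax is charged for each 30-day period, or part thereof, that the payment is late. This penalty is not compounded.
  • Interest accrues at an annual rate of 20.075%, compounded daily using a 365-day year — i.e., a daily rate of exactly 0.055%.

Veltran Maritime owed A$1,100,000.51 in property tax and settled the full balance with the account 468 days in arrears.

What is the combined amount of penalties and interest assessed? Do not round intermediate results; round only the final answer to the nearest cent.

Penalty periods: ⌈468/30⌉ = 16; penalty = 16 × 0.75% × A$1,100,000.51 = A$132,000.06…
Interest: A$1,100,000.51 × ((1 + 0.00055)^468 − 1) = A$1,100,000.51 × 0.29347092… = A$322,818.1619…
Penalties + interest = A$132,000.0612 + A$322,818.1619… = A$454,818.22

A$454,818.22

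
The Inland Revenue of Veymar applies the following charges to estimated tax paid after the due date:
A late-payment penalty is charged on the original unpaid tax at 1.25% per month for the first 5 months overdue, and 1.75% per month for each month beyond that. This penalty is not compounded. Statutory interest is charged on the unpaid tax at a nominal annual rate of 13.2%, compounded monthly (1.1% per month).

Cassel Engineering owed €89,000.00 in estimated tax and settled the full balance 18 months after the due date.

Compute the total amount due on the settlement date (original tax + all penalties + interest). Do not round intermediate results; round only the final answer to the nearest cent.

€134,180.43

Penalty, months 1–5: 5 × 1.25% × €89,000.00 = €5,562.50
Penalty, months 6–18: 13 × 1.75% × €89,000.00 = €20,247.50
Interest: €89,000.00 × ((1 + 0.011)^18 − 1) = €89,000.00 × 0.2176453… = €19,370.4327…
Total = €89,000.00 + €25,810.0000 + €19,370.4327… = €134,180.43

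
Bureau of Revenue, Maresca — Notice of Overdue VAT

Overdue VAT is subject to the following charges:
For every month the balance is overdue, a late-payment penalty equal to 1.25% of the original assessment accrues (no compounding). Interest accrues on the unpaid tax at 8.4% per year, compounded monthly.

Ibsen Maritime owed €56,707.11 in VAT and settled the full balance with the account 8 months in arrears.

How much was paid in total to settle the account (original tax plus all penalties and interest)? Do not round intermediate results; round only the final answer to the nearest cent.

Late-payment penalty: 8 × 1.25% × €56,707.11 = €5,670.71…
Interest (8.4%/yr ÷ 12 = 0.7%/month): €56,707.11 × ((1 + 0.007)^8 − 1) = €3,254.4991…
Total = €56,707.11 + €5,670.7110 + €3,254.4991… = €65,632.32

€65,632.32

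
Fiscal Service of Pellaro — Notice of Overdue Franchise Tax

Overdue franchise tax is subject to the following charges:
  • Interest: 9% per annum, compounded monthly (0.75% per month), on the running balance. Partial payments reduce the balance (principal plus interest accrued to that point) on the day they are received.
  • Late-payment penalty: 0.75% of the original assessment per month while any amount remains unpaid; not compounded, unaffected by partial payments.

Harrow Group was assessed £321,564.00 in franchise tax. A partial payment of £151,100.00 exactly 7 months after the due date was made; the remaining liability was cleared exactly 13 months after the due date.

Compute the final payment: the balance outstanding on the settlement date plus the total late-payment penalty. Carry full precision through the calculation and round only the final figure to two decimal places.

£227,691.11

Balance at month 7: £321,564.0000 × (1 + 0.0075)^7 = £338,830.7413…
After £151,100.00 payment: £338,830.7413… − £151,100.00 = £187,730.7413…
Balance at month 13: £187,730.7413… × (1 + 0.0075)^6 = £196,338.6154…
Penalty: 13 × 0.75% × £321,564.00 = £31,352.49
Final settlement = outstanding balance + penalty = £196,338.6154… + £31,352.49 = £227,691.11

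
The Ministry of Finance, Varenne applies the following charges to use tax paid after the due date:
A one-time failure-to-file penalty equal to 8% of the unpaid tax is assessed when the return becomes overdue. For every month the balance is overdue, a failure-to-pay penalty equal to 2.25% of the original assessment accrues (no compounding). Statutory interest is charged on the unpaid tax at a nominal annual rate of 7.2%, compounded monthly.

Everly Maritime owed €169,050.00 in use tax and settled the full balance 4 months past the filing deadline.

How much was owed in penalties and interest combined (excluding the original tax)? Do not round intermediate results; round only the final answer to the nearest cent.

Failure-to-file penalty: 8% × €169,050.00 = €13,524.00
Failure-to-pay penalty = 2.25% × €169,050.00 × 4 mo = €15,214.50
Interest (7.2%/yr ÷ 12 = 0.6%/month): €169,050.00 × ((1 + 0.006)^4 − 1) = €4,093.8611…
Penalties + interest = €28,738.5000 + €4,093.8611… = €32,832.36

€32,832.36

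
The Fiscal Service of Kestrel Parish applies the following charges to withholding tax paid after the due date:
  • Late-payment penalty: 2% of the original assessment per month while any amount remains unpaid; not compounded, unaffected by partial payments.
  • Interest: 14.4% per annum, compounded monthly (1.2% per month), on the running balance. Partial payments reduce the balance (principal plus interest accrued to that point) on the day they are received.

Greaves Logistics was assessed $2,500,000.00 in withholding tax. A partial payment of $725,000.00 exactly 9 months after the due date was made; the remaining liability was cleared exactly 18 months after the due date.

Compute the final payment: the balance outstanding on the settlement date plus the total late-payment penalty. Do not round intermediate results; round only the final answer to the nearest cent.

Balance at month 9: $2,500,000.0000 × (1 + 0.012)^9 = $2,783,329.4909…
After $725,000.00 payment: $2,783,329.4909… − $725,000.00 = $2,058,329.4909…
Balance at month 18: $2,058,329.4909… × (1 + 0.012)^9 = $2,291,603.6695…
Penalty: 18 × 2% × $2,500,000.00 = $900,000.00
Final settlement = outstanding balance + penalty = $2,291,603.6695… + $900,000.00 = $3,191,603.67

$3,191,603.67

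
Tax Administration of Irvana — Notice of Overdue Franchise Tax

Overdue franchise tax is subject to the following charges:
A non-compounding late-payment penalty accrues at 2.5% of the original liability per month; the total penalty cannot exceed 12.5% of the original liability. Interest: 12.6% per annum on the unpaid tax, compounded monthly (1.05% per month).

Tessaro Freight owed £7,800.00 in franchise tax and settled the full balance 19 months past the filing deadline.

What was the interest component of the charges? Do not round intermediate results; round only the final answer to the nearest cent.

£1,712.28

Interest: £7,800.00 × ((1 + 0.0105)^19 − 1) = £7,800.00 × 0.2195231… = £1,712.2804…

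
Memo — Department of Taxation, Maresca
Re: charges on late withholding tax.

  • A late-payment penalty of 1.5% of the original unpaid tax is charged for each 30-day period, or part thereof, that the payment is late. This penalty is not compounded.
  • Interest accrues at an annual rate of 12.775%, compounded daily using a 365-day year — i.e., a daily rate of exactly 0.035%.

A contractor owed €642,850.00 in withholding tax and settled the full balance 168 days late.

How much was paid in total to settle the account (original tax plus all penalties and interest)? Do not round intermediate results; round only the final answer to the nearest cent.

€739,632.48

Penalty periods: ⌈168/30⌉ = 6; penalty = 6 × 1.5% × €642,850.00 = €57,856.50
Interest: €642,850.00 × ((1 + 0.00035)^168 − 1) = €642,850.00 × 0.06055220… = €38,925.9794…
Total = €642,850.00 + €57,856.5000 + €38,925.9794… = €739,632.48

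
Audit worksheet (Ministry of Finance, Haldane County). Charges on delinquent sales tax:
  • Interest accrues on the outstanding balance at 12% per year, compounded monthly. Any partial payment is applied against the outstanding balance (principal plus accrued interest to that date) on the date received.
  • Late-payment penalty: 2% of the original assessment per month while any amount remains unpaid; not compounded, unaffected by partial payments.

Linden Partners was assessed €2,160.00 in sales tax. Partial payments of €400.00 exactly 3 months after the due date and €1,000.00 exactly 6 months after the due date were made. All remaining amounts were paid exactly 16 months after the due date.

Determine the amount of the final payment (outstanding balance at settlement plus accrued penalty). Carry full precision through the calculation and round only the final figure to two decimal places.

Monthly rate = 12% ÷ 12 = 1%
Balance at month 3: €2,160.0000 × (1 + 0.01)^3 = €2,225.4502…
After €400.00 payment: €2,225.4502… − €400.00 = €1,825.4502…
Balance at month 6: €1,825.4502… × (1 + 0.01)^3 = €1,880.7631…
After €1,000.00 payment: €1,880.7631… − €1,000.00 = €880.7631…
Balance at month 16: €880.7631… × (1 + 0.01)^10 = €972.9104…
Penalty: 16 × 2% × €2,160.00 = €691.20
Final settlement = outstanding balance + penalty = €972.9104… + €691.20 = €1,664.11

€1,664.11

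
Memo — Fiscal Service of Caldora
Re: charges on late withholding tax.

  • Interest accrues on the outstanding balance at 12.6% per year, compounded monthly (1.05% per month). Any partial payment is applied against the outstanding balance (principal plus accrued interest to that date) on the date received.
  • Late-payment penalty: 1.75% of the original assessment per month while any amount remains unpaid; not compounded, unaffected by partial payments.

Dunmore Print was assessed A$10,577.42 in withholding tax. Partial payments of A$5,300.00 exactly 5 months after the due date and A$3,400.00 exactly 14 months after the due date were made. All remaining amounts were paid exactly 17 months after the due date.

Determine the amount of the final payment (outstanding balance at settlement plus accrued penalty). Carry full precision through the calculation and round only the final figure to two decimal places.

A$6,263.53

Balance at month 5: A$10,577.4200 × (1 + 0.0105)^5 = A$11,144.5192…
After A$5,300.00 payment: A$11,144.5192… − A$5,300.00 = A$5,844.5192…
Balance at month 14: A$5,844.5192… × (1 + 0.0105)^9 = A$6,420.6006…
After A$3,400.00 payment: A$6,420.6006… − A$3,400.00 = A$3,020.6006…
Balance at month 17: A$3,020.6006… × (1 + 0.0105)^3 = A$3,116.7521…
Penalty: 17 × 1.75% × A$10,577.42 = A$3,146.78…
Final settlement = outstanding balance + penalty = A$3,116.7521… + A$3,146.78… = A$6,263.53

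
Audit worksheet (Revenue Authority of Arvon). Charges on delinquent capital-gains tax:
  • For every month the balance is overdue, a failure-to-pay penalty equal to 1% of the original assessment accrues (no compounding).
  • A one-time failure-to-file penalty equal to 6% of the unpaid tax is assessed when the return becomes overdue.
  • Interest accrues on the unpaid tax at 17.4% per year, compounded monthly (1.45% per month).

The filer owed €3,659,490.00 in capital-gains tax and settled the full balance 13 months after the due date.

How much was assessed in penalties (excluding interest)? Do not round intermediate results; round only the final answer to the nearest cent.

€695,303.10

Failure-to-file penalty: 6% × €3,659,490.00 = €219,569.40
Failure-to-pay penalty: 13 × 1% × €3,659,490.00 = €475,733.70
Total penalty = €219,569.40 + €475,733.70 = €695,303.10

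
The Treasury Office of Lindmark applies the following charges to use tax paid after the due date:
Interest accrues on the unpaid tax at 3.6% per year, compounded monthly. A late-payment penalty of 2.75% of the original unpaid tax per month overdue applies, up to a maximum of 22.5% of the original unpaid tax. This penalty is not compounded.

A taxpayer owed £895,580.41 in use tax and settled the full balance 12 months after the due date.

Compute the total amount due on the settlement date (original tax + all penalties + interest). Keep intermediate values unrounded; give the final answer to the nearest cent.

Penalty (uncapped): 12 × 2.75% × £895,580.41 = £295,541.54…; cap = 22.5% × £895,580.41 = £201,505.59… → penalty = £201,505.59…
Interest (3.6%/yr ÷ 12 = 0.3%/month): £895,580.41 × ((1 + 0.003)^12 − 1) = £32,778.2254…
Total = £895,580.41 + £201,505.5923… + £32,778.2254… = £1,129,864.23

£1,129,864.23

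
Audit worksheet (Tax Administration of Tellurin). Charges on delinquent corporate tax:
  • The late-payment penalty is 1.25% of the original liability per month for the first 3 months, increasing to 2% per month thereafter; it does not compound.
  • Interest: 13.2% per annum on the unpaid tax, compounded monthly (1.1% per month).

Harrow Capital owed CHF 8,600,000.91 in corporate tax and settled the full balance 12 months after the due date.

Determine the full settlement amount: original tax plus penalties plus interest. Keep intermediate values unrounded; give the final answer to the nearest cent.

CHF 11,676,962.53

Penalty, months 1–3: 3 × 1.25% × CHF 8,600,000.91 = CHF 322,500.03…
Penalty, months 4–12: 9 × 2% × CHF 8,600,000.91 = CHF 1,548,000.16…
Interest: CHF 8,600,000.91 × ((1 + 0.011)^12 − 1) = CHF 8,600,000.91 × 0.1402862… = CHF 1,206,461.4176…
Total = CHF 8,600,000.91 + CHF 1,870,500.1979… + CHF 1,206,461.4176… = CHF 11,676,962.53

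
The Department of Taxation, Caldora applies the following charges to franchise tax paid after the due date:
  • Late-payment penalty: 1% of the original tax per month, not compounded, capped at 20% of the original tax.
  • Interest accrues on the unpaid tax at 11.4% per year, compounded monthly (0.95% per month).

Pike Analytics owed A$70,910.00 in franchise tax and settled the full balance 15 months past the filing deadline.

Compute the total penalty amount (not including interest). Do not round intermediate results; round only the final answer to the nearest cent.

Penalty: 15 × 1% × A$70,910.00 = A$10,636.50 (below the 20% cap of A$14,182.00)

A$10,636.50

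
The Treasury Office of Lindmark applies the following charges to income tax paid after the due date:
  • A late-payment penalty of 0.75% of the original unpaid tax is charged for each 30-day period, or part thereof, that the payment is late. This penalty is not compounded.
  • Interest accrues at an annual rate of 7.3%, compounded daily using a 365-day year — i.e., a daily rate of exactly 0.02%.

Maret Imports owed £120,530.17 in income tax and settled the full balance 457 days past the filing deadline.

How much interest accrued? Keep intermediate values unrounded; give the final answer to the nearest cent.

Interest: £120,530.17 × ((1 + 0.0002)^457 − 1) = £120,530.17 × 0.09569719… = £11,534.3982…

£11,534.40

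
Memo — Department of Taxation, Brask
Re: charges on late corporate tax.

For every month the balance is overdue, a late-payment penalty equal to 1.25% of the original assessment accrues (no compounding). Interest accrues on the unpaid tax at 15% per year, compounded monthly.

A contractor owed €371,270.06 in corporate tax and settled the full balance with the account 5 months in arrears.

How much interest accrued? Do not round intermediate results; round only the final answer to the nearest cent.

Interest (15%/yr ÷ 12 = 1.25%/month): €371,270.06 × ((1 + 0.0125)^5 − 1) = €23,791.7850…

€23,791.79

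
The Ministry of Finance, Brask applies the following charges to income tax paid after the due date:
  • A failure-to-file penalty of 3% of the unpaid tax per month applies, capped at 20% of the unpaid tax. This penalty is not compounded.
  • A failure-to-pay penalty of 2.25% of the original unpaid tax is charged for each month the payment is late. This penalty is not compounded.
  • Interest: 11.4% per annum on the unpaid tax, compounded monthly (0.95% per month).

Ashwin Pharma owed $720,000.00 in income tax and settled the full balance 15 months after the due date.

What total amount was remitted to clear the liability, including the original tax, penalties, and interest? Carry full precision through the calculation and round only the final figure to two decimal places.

Failure-to-file: 15 × 3% × $720,000.00 = $324,000.00, capped at 20% × $720,000.00 = $144,000.00
Failure-to-pay penalty = 2.25% × $720,000.00 × 15 mo = $243,000.00
Interest: $720,000.00 × ((1 + 0.0095)^15 − 1) = $720,000.00 × 0.1523777… = $109,711.9510…
Total = $720,000.00 + $387,000.0000 + $109,711.9510… = $1,216,711.95

$1,216,711.95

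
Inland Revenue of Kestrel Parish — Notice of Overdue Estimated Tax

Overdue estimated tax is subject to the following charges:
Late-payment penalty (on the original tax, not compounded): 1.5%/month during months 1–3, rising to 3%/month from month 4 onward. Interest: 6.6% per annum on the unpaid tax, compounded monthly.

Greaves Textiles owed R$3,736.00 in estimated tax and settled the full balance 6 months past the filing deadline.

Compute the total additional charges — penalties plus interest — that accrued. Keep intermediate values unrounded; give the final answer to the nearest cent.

R$629.36

Penalty, months 1–3: 3 × 1.5% × R$3,736.00 = R$168.12
Penalty, months 4–6: 3 × 3% × R$3,736.00 = R$336.24
Interest (6.6%/yr ÷ 12 = 0.55%/month): R$3,736.00 × ((1 + 0.0055)^6 − 1) = R$124.9957…
Penalties + interest = R$504.3600 + R$124.9957… = R$629.36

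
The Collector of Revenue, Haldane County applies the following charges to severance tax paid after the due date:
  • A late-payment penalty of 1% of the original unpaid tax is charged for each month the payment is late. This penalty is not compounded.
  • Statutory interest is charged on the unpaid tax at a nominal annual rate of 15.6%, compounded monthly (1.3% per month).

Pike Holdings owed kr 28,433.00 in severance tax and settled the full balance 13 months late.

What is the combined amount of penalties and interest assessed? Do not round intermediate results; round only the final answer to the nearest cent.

kr 8,894.73

Late-payment penalty: 13 × 1% × kr 28,433.00 = kr 3,696.29
Interest: kr 28,433.00 × ((1 + 0.013)^13 − 1) = kr 28,433.00 × 0.1828312… = kr 5,198.4409…
Penalties + interest = kr 3,696.2900 + kr 5,198.4409… = kr 8,894.73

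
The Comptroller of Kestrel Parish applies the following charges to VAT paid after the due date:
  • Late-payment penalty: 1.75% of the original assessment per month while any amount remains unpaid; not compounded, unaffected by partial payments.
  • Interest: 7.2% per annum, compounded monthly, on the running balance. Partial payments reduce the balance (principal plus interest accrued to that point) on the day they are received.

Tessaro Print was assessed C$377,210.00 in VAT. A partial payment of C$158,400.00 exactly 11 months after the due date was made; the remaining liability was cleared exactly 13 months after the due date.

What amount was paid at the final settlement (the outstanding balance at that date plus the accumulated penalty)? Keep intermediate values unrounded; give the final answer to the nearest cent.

C$333,224.01

Monthly rate = 7.2% ÷ 12 = 0.6%
Balance at month 11: C$377,210.0000 × (1 + 0.006)^11 = C$402,866.3423…
After C$158,400.00 payment: C$402,866.3423… − C$158,400.00 = C$244,466.3423…
Balance at month 13: C$244,466.3423… × (1 + 0.006)^2 = C$247,408.7391…
Penalty: 13 × 1.75% × C$377,210.00 = C$85,815.28…
Final settlement = outstanding balance + penalty = C$247,408.7391… + C$85,815.28… = C$333,224.01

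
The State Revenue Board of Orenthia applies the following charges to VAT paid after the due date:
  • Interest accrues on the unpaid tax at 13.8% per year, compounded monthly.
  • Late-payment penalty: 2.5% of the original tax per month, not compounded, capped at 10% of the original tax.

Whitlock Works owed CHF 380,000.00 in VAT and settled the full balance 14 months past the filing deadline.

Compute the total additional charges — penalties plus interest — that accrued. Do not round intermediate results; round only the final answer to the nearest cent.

Penalty (uncapped): 14 × 2.5% × CHF 380,000.00 = CHF 133,000.00; cap = 10% × CHF 380,000.00 = CHF 38,000.00 → penalty = CHF 38,000.00
Interest (13.8%/yr ÷ 12 = 1.15%/month): CHF 380,000.00 × ((1 + 0.0115)^14 − 1) = CHF 65,970.3810…
Penalties + interest = CHF 38,000.0000 + CHF 65,970.3810… = CHF 103,970.38

CHF 103,970.38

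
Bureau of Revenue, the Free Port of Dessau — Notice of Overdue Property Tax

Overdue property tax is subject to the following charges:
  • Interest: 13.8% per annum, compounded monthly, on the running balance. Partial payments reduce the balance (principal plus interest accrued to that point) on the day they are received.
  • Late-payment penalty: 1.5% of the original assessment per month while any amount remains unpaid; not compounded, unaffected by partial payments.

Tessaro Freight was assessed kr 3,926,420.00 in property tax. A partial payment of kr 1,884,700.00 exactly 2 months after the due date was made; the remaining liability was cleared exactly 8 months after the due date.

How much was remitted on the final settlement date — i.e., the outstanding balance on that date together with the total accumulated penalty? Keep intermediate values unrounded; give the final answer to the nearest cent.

kr 2,755,158.94

Monthly rate = 13.8% ÷ 12 = 1.15%
Balance at month 2: kr 3,926,420.0000 × (1 + 0.0115)^2 = kr 4,017,246.9290…
After kr 1,884,700.00 payment: kr 4,017,246.9290… − kr 1,884,700.00 = kr 2,132,546.9290…
Balance at month 8: kr 2,132,546.9290… × (1 + 0.0115)^6 = kr 2,283,988.5359…
Penalty: 8 × 1.5% × kr 3,926,420.00 = kr 471,170.40
Final settlement = outstanding balance + penalty = kr 2,283,988.5359… + kr 471,170.40 = kr 2,755,158.94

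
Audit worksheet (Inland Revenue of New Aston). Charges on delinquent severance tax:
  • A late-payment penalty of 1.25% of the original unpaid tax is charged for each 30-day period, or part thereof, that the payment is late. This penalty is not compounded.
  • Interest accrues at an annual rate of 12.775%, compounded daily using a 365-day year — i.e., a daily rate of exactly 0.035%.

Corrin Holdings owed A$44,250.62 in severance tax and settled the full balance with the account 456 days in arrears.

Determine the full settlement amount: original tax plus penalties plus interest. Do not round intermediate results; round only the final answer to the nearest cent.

A$60,756.49

Penalty periods: ⌈456/30⌉ = 16; penalty = 16 × 1.25% × A$44,250.62 = A$8,850.12…
Interest: A$44,250.62 × ((1 + 0.00035)^456 − 1) = A$44,250.62 × 0.17300881… = A$7,655.7469…
Total = A$44,250.62 + A$8,850.1240 + A$7,655.7469… = A$60,756.49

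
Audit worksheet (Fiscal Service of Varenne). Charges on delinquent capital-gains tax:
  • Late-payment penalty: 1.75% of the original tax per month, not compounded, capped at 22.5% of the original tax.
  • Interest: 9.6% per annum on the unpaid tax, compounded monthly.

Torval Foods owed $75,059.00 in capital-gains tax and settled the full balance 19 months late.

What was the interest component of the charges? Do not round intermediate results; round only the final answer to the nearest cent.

Interest (9.6%/yr ÷ 12 = 0.8%/month): $75,059.00 × ((1 + 0.008)^19 − 1) = $12,268.8734…

$12,268.87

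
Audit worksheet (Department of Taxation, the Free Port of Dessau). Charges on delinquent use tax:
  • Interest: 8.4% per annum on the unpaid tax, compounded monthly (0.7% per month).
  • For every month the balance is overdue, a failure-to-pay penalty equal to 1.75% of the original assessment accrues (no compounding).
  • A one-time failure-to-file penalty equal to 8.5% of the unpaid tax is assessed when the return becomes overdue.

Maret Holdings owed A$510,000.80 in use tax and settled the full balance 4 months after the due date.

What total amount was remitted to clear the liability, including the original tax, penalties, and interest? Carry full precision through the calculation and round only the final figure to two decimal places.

A$603,481.59

Failure-to-file penalty: 8.5% × A$510,000.80 = A$43,350.07…
Failure-to-pay penalty = 1.75% × A$510,000.80 × 4 mo = A$35,700.06…
Interest: A$510,000.80 × ((1 + 0.007)^4 − 1) = A$510,000.80 × 0.0282954… = A$14,430.6636…
Total = A$510,000.80 + A$79,050.1240 + A$14,430.6636… = A$603,481.59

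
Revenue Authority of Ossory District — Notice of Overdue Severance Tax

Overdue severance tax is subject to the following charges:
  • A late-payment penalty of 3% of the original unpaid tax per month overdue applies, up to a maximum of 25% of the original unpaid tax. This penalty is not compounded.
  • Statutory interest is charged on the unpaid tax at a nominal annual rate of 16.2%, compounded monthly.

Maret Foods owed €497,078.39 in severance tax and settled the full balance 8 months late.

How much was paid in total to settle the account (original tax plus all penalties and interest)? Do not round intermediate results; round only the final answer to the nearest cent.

Penalty: 8 × 3% × €497,078.39 = €119,298.81… (below the 25% cap of €124,269.60…)
Interest (16.2%/yr ÷ 12 = 1.35%/month): €497,078.39 × ((1 + 0.0135)^8 − 1) = €56,290.7134…
Total = €497,078.39 + €119,298.8136 + €56,290.7134… = €672,667.92

€672,667.92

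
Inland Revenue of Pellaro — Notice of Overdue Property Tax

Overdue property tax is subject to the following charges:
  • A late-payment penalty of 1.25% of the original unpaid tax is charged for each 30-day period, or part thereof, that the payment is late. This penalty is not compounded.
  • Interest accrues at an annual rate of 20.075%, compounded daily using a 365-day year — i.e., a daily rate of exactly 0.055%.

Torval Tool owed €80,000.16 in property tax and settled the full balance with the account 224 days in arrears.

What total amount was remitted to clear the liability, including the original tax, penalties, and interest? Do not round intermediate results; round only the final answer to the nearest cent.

€98,485.98

Penalty periods: ⌈224/30⌉ = 8; penalty = 8 × 1.25% × €80,000.16 = €8,000.02…
Interest: €80,000.16 × ((1 + 0.00055)^224 − 1) = €80,000.16 × 0.13107231… = €10,485.8060…
Total = €80,000.16 + €8,000.0160 + €10,485.8060… = €98,485.98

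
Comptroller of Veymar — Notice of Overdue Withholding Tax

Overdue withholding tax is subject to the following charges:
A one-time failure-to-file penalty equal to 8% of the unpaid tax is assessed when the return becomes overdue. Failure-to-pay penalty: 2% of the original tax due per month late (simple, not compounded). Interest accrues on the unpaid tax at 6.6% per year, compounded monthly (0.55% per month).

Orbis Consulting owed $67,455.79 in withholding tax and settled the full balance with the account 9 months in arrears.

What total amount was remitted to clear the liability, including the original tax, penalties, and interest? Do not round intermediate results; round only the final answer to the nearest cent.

Failure-to-file penalty: 8% × $67,455.79 = $5,396.46…
Failure-to-pay penalty = 2% × $67,455.79 × 9 mo = $12,142.04…
Interest: $67,455.79 × ((1 + 0.0055)^9 − 1) = $67,455.79 × 0.0506031… = $3,413.4715…
Total = $67,455.79 + $17,538.5054 + $3,413.4715… = $88,407.77

$88,407.77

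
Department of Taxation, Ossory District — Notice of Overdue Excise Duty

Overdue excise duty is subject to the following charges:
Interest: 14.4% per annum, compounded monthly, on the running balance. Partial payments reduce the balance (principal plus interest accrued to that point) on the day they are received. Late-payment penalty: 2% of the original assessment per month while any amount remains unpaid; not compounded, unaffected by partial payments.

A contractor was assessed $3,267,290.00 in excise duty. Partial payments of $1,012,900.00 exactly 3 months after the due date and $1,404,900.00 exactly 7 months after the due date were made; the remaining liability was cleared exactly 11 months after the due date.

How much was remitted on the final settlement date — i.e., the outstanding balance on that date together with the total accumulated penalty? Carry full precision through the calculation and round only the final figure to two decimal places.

$1,856,326.64

Monthly rate = 14.4% ÷ 12 = 1.2%
Balance at month 3: $3,267,290.0000 × (1 + 0.012)^3 = $3,386,329.5552…
After $1,012,900.00 payment: $3,386,329.5552… − $1,012,900.00 = $2,373,429.5552…
Balance at month 7: $2,373,429.5552… × (1 + 0.012)^4 = $2,489,421.2713…
After $1,404,900.00 payment: $2,489,421.2713… − $1,404,900.00 = $1,084,521.2713…
Balance at month 11: $1,084,521.2713… × (1 + 0.012)^4 = $1,137,522.8374…
Penalty: 11 × 2% × $3,267,290.00 = $718,803.80
Final settlement = outstanding balance + penalty = $1,137,522.8374… + $718,803.80 = $1,856,326.64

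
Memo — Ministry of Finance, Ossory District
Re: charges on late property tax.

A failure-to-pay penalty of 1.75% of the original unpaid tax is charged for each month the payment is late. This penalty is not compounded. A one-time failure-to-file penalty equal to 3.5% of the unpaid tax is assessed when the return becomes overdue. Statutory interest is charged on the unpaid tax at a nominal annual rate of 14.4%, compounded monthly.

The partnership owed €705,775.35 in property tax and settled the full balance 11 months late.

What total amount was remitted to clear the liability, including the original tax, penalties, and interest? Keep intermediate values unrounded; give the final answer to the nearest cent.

€965,297.47

Failure-to-file penalty: 3.5% × €705,775.35 = €24,702.14…
Failure-to-pay penalty = 1.75% × €705,775.35 × 11 mo = €135,861.75…
Interest (14.4%/yr ÷ 12 = 1.2%/month): €705,775.35 × ((1 + 0.012)^11 − 1) = €98,958.2293…
Total = €705,775.35 + €160,563.8921… + €98,958.2293… = €965,297.47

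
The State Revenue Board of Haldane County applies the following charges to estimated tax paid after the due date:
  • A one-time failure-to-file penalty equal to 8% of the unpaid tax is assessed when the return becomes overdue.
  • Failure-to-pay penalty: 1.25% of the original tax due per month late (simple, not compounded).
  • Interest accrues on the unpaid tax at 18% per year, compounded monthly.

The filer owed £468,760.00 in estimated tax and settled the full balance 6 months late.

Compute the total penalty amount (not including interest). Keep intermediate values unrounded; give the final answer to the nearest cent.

Failure-to-file penalty: 8% × £468,760.00 = £37,500.80
Failure-to-pay penalty: 6 × 1.25% × £468,760.00 = £35,157.00
Total penalty = £37,500.80 + £35,157.00 = £72,657.80

£72,657.80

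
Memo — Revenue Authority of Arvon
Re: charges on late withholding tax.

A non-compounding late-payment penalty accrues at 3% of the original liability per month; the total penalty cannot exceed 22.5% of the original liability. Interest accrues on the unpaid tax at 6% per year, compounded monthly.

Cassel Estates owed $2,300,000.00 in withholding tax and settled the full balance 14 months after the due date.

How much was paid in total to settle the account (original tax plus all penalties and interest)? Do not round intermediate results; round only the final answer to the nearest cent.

$2,983,838.60

Penalty (uncapped): 14 × 3% × $2,300,000.00 = $966,000.00; cap = 22.5% × $2,300,000.00 = $517,500.00 → penalty = $517,500.00
Interest (6%/yr ÷ 12 = 0.5%/month): $2,300,000.00 × ((1 + 0.005)^14 − 1) = $166,338.6034…
Total = $2,300,000.00 + $517,500.0000 + $166,338.6034… = $2,983,838.60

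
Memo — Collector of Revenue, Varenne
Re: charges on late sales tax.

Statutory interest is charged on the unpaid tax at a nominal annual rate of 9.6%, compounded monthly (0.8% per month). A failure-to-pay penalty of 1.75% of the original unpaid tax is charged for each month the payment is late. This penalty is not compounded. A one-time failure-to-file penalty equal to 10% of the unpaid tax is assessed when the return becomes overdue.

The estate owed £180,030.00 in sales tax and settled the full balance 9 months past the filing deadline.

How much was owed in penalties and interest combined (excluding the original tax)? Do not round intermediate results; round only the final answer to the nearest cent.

Failure-to-file penalty: 10% × £180,030.00 = £18,003.00
Failure-to-pay penalty = 1.75% × £180,030.00 × 9 mo = £28,354.73…
Interest: £180,030.00 × ((1 + 0.008)^9 − 1) = £180,030.00 × 0.0743475… = £13,384.7855…
Penalties + interest = £46,357.7250 + £13,384.7855… = £59,742.51

£59,742.51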